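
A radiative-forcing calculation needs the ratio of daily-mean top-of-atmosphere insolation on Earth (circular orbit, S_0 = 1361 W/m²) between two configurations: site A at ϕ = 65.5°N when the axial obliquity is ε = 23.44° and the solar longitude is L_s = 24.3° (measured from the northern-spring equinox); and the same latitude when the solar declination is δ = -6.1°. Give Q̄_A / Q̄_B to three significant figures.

— Configuration A (ϕ=+65.5°):
Solar declination: sin δ = sin ε · sin L_s = sin 23.44° × sin 24.3° = 0.16370, so δ = +9.421°.
cos h₀ = −tan(+65.5°) tan(+9.421°) = -0.3641, h₀ = 1.9435 rad.
Bracket: h₀ sin ϕ sin δ + cos ϕ cos δ sin h₀ = 1.9435×0.90996×0.16370 + 0.41469×0.98651×0.93136 = 0.289505 + 0.381015 = 0.670520.
Q̄ = (S_0/π) × [bracket] = (1361/π) × 0.670520 = 290.48 W/m².
— Configuration B (ϕ=+65.5°):
cos h₀ = −tan(+65.5°) tan(-6.100°) = 0.2345, h₀ = 1.3341 rad.
Bracket: h₀ sin ϕ sin δ + cos ϕ cos δ sin h₀ = 1.3341×0.90996×-0.10626 + 0.41469×0.99434×0.97212 = -0.128997 + 0.400847 = 0.271850.
Q̄ = (S_0/π) × [bracket] = (1361/π) × 0.271850 = 117.77 W/m².
Ratio Q̄_A / Q̄_B = 290.48 / 117.77 = 2.467.

Q̄_A / Q̄_B ≈ 2.47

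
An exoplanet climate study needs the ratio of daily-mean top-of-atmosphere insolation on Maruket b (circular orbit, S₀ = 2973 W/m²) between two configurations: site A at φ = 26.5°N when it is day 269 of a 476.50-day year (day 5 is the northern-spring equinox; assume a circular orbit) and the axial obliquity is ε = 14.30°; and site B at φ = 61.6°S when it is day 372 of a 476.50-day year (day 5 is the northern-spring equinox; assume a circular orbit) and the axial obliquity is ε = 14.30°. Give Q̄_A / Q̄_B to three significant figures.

Q̄_A / Q̄_B ≈ 0.981

— Configuration A (φ=+26.5°):
Solar longitude: λ_s = 360° × (269 − 5)/476.50 = 199.454°.
sin δ = sin 14.30° × sin 199.454° = -0.08226, so δ = -4.719°.
cos H₀ = −tan(+26.5°) tan(-4.719°) = 0.0412, H₀ = 1.5296 rad.
Bracket: H₀ sin φ sin δ + cos φ cos δ sin H₀ = 1.5296×0.44620×-0.08226 + 0.89493×0.99661×0.99915 = -0.056143 + 0.891138 = 0.834995.
Q̄ = (S₀/π) × [bracket] = (2973/π) × 0.834995 = 790.19 W/m².
— Configuration B (φ=-61.6°):
Solar longitude: λ_s = 360° × (372 − 5)/476.50 = 277.272°.
sin δ = sin 14.30° × sin 277.272° = -0.24501, so δ = -14.183°.
cos H₀ = −tan(-61.6°) tan(-14.183°) = -0.4674, H₀ = 2.0571 rad.
Bracket: H₀ sin φ sin δ + cos φ cos δ sin H₀ = 2.0571×-0.87965×-0.24501 + 0.47562×0.96952×0.88405 = 0.443352 + 0.407656 = 0.851008.
Q̄ = (S₀/π) × [bracket] = (2973/π) × 0.851008 = 805.34 W/m².
Ratio Q̄_A / Q̄_B = 790.19 / 805.34 = 0.9812.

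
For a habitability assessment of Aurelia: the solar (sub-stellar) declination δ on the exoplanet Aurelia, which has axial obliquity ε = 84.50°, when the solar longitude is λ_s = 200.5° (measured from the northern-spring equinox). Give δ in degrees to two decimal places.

sin δ = sin ε · sin λ_s = sin 84.50° × sin 200.5° = -0.348595.
δ = arcsin(-0.348595) = -20.40°.

δ = -20.40°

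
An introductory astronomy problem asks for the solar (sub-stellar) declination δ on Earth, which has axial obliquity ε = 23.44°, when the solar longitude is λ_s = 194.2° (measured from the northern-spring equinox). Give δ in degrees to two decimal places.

sin δ = sin ε · sin λ_s = sin 23.44° × sin 194.2° = -0.097580.
δ = arcsin(-0.097580) = -5.60°.

δ = -5.60°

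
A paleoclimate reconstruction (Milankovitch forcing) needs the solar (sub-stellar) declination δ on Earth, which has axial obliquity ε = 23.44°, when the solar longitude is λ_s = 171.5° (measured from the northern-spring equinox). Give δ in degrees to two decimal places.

sin δ = sin ε · sin λ_s = sin 23.44° × sin 171.5° = 0.058797.
δ = arcsin(0.058797) = +3.37°.

δ = +3.37°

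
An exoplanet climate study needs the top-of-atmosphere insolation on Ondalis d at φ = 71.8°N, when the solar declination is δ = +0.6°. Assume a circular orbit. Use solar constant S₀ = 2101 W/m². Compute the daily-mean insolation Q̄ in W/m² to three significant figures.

cos H₀ = −tan(+71.8°) tan(+0.600°) = -0.0319, H₀ = 1.6027 rad.
Bracket: H₀ sin φ sin δ + cos φ cos δ sin H₀ = 1.6027×0.94997×0.01047 + 0.31233×0.99995×0.99949 = 0.015941 + 0.312155 = 0.328096.
Q̄ = (S₀/π) × [bracket] = (2101/π) × 0.328096 = 219.4 W/m².

Q̄ ≈ 219 W/m²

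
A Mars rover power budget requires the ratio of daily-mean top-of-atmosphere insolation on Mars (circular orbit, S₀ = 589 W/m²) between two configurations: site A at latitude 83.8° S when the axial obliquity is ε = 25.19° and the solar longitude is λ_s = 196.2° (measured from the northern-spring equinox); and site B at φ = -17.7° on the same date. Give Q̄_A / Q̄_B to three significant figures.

— Configuration A (φ=-83.8°):
Solar declination: sin δ = sin ε · sin λ_s = sin 25.19° × sin 196.2° = -0.11874, so δ = -6.820°.
cos H₀ = −tan(-83.8°) tan(-6.820°) = -1.1009 ≤ −1 ⇒ polar day, H₀ = π.
Bracket: H₀ sin φ sin δ + cos φ cos δ sin H₀ = 3.1416×-0.99415×-0.11874 + 0.10800×0.99292×0.00000 = 0.370851 + 0.000000 = 0.370851.
Q̄ = (S₀/π) × [bracket] = (589/π) × 0.370851 = 69.529 W/m².
— Configuration B (φ=-17.7°):
cos H₀ = −tan(-17.7°) tan(-6.820°) = -0.0382, H₀ = 1.6090 rad.
Bracket: H₀ sin φ sin δ + cos φ cos δ sin H₀ = 1.6090×-0.30403×-0.11874 + 0.95266×0.99292×0.99927 = 0.058086 + 0.945225 = 1.003311.
Q̄ = (S₀/π) × [bracket] = (589/π) × 1.003311 = 188.11 W/m².
Ratio Q̄_A / Q̄_B = 69.529 / 188.11 = 0.3696.

Q̄_A / Q̄_B ≈ 0.370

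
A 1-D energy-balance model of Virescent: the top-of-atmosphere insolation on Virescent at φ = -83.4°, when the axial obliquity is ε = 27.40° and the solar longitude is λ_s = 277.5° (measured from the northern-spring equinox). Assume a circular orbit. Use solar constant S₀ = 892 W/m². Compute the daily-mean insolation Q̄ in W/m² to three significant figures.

Solar declination: sin δ = sin ε · sin λ_s = sin 27.40° × sin 277.5° = -0.45626, so δ = -27.146°.
cos H₀ = −tan(-83.4°) tan(-27.146°) = -4.4315 ≤ −1 ⇒ polar day, H₀ = π.
Bracket: H₀ sin φ sin δ + cos φ cos δ sin H₀ = 3.1416×-0.99337×-0.45626 + 0.11494×0.88985×0.00000 = 1.423883 + 0.000000 = 1.423883.
Q̄ = (S₀/π) × [bracket] = (892/π) × 1.423883 = 404.3 W/m².

Q̄ ≈ 404 W/m²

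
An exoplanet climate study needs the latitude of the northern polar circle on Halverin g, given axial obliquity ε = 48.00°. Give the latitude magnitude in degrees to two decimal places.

The polar circle is the lowest latitude that experiences at least one full rotation of continuous daylight at the northern-summer solstice; it lies at |φ| = 90° − ε = 90° − 48.00° = 42.00°.

42.00°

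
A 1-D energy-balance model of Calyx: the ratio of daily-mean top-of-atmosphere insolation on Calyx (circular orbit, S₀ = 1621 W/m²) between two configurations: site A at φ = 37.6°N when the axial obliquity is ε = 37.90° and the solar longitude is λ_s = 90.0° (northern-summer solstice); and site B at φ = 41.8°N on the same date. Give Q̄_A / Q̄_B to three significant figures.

— Configuration A (φ=+37.6°):
Solar declination: sin δ = sin ε · sin λ_s = sin 37.90° × sin 90.0° = 0.61429, so δ = +37.900°.
cos H₀ = −tan(+37.6°) tan(+37.900°) = -0.5995, H₀ = 2.2137 rad.
Bracket: H₀ sin φ sin δ + cos φ cos δ sin H₀ = 2.2137×0.61015×0.61429 + 0.79229×0.78908×0.80037 = 0.829715 + 0.500375 = 1.330090.
Q̄ = (S₀/π) × [bracket] = (1621/π) × 1.330090 = 686.30 W/m².
— Configuration B (φ=+41.8°):
cos H₀ = −tan(+41.8°) tan(+37.900°) = -0.6960, H₀ = 2.3407 rad.
Bracket: H₀ sin φ sin δ + cos φ cos δ sin H₀ = 2.3407×0.66653×0.61429 + 0.74548×0.78908×0.71800 = 0.958383 + 0.422359 = 1.380742.
Q̄ = (S₀/π) × [bracket] = (1621/π) × 1.380742 = 712.44 W/m².
Ratio Q̄_A / Q̄_B = 686.30 / 712.44 = 0.9633.

Q̄_A / Q̄_B ≈ 0.963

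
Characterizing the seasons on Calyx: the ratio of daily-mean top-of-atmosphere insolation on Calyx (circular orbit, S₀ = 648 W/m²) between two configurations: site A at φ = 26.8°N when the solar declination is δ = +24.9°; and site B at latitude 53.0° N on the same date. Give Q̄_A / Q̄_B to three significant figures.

— Configuration A (φ=+26.8°):
cos H₀ = −tan(+26.8°) tan(+24.900°) = -0.2345, H₀ = 1.8075 rad.
Bracket: H₀ sin φ sin δ + cos φ cos δ sin H₀ = 1.8075×0.45088×0.42104 + 0.89259×0.90704×0.97212 = 0.343133 + 0.787043 = 1.130176.
Q̄ = (S₀/π) × [bracket] = (648/π) × 1.130176 = 233.12 W/m².
— Configuration B (φ=+53.0°):
cos H₀ = −tan(+53.0°) tan(+24.900°) = -0.6160, H₀ = 2.2344 rad.
Bracket: H₀ sin φ sin δ + cos φ cos δ sin H₀ = 2.2344×0.79864×0.42104 + 0.60182×0.90704×0.78775 = 0.751338 + 0.430013 = 1.181351.
Q̄ = (S₀/π) × [bracket] = (648/π) × 1.181351 = 243.67 W/m².
Ratio Q̄_A / Q̄_B = 233.12 / 243.67 = 0.9567.

Q̄_A / Q̄_B ≈ 0.957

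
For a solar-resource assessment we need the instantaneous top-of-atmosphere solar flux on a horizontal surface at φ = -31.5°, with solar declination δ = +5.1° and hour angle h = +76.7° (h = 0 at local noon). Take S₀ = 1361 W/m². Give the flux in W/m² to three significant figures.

203 W/m²

cos θ_z = sin φ sin δ + cos φ cos δ cos h = -0.046447 + 0.195373 = 0.148926.
Flux = S₀ · cos θ_z = 1361 × 0.148926 = 202.7 W/m².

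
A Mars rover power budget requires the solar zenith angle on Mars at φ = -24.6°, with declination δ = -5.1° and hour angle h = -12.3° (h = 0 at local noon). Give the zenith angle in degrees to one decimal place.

θ_z = 22.8°

cos θ_z = sin φ sin δ + cos φ cos δ cos h = 0.037005 + 0.884848 = 0.921853.
θ_z = arccos(0.921853) = 22.8°.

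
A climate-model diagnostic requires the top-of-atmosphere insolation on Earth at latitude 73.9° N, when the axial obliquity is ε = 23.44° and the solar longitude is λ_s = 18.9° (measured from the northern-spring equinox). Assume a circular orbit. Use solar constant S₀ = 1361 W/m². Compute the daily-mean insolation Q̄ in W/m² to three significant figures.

Q̄ ≈ 216 W/m²

Solar declination: sin δ = sin ε · sin λ_s = sin 23.44° × sin 18.9° = 0.12885, so δ = +7.403°.
cos H₀ = −tan(+73.9°) tan(+7.403°) = -0.4502, H₀ = 2.0377 rad.
Bracket: H₀ sin φ sin δ + cos φ cos δ sin H₀ = 2.0377×0.96078×0.12885 + 0.27731×0.99166×0.89294 = 0.252260 + 0.245556 = 0.497816.
Q̄ = (S₀/π) × [bracket] = (1361/π) × 0.497816 = 215.7 W/m².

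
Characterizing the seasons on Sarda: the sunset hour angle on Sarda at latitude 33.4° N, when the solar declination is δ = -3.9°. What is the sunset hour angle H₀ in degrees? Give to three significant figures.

H₀ = 87.4°

cos H₀ = −tan φ · tan δ = −tan(+33.4°) × tan(-3.900°) = 0.0450, so H₀ = 1.5258 rad = 87.42°.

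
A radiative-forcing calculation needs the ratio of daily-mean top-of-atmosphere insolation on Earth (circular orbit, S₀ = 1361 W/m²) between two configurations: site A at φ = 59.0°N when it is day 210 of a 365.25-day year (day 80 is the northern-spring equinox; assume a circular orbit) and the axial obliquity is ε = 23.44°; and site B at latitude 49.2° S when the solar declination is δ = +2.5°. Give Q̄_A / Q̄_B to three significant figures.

— Configuration A (φ=+59.0°):
Solar longitude: λ_s = 360° × (210 − 80)/365.25 = 128.131°.
sin δ = sin 23.44° × sin 128.131° = 0.31290, so δ = +18.234°.
cos H₀ = −tan(+59.0°) tan(+18.234°) = -0.5483, H₀ = 2.1511 rad.
Bracket: H₀ sin φ sin δ + cos φ cos δ sin H₀ = 2.1511×0.85717×0.31290 + 0.51504×0.94979×0.83629 = 0.576943 + 0.409096 = 0.986039.
Q̄ = (S₀/π) × [bracket] = (1361/π) × 0.986039 = 427.17 W/m².
— Configuration B (φ=-49.2°):
cos H₀ = −tan(-49.2°) tan(+2.500°) = 0.0506, H₀ = 1.5202 rad.
Bracket: H₀ sin φ sin δ + cos φ cos δ sin H₀ = 1.5202×-0.75700×0.04362 + 0.65342×0.99905×0.99872 = -0.050198 + 0.651964 = 0.601766.
Q̄ = (S₀/π) × [bracket] = (1361/π) × 0.601766 = 260.70 W/m².
Ratio Q̄_A / Q̄_B = 427.17 / 260.70 = 1.639.

Q̄_A / Q̄_B ≈ 1.64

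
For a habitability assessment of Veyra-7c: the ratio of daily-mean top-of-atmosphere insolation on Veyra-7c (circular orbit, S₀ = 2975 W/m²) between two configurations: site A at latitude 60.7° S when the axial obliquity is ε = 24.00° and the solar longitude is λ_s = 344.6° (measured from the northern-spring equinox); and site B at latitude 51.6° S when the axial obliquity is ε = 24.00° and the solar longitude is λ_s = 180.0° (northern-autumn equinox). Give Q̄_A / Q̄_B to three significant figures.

Q̄_A / Q̄_B ≈ 1.04

— Configuration A (φ=-60.7°):
Solar declination: sin δ = sin ε · sin λ_s = sin 24.00° × sin 344.6° = -0.10801, so δ = -6.201°.
cos H₀ = −tan(-60.7°) tan(-6.201°) = -0.1936, H₀ = 1.7656 rad.
Bracket: H₀ sin φ sin δ + cos φ cos δ sin H₀ = 1.7656×-0.87207×-0.10801 + 0.48938×0.99415×0.98108 = 0.166306 + 0.477312 = 0.643618.
Q̄ = (S₀/π) × [bracket] = (2975/π) × 0.643618 = 609.49 W/m².
— Configuration B (φ=-51.6°):
Solar declination: sin δ = sin ε · sin λ_s = sin 24.00° × sin 180.0° = 0.00000, so δ = +0.000°.
cos H₀ = −tan(-51.6°) tan(+0.000°) = 0.0000, H₀ = 1.5708 rad.
Bracket: H₀ sin φ sin δ + cos φ cos δ sin H₀ = 1.5708×-0.78369×0.00000 + 0.62115×1.00000×1.00000 = -0.000000 + 0.621150 = 0.621150.
Q̄ = (S₀/π) × [bracket] = (2975/π) × 0.621150 = 588.21 W/m².
Ratio Q̄_A / Q̄_B = 609.49 / 588.21 = 1.036.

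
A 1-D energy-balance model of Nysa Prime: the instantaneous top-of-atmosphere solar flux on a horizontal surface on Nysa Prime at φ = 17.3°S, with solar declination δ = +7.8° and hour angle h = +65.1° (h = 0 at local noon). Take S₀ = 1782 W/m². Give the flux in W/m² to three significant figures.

cos θ_z = sin φ sin δ + cos φ cos δ cos h = -0.040358 + 0.398269 = 0.357911.
Flux = S₀ · cos θ_z = 1782 × 0.357911 = 637.8 W/m².

638 W/m²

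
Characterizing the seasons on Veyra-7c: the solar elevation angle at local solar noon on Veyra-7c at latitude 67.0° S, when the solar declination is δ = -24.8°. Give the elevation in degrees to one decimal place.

At local noon the hour angle is zero, so the zenith angle equals |φ − δ| = |-67.0° − (-24.800°)| = 42.200°.
Elevation = 90° − 42.200° = 47.8°.

47.8°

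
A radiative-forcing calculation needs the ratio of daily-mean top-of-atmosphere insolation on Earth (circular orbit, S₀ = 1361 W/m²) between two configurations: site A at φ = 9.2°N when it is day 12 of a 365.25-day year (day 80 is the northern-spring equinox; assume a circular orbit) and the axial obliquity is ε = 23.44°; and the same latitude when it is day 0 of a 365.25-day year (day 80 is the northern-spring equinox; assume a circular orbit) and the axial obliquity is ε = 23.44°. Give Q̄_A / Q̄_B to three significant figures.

Q̄_A / Q̄_B ≈ 1.02

— Configuration A (φ=+9.2°):
Solar longitude: λ_s = 360° × (12 − 80)/365.25 = -67.023°, i.e. -67.023° + 360° = 292.977°.
sin δ = sin 23.44° × sin 292.977° = -0.36623, so δ = -21.483°.
cos H₀ = −tan(+9.2°) tan(-21.483°) = 0.0637, H₀ = 1.5070 rad.
Bracket: H₀ sin φ sin δ + cos φ cos δ sin H₀ = 1.5070×0.15988×-0.36623 + 0.98714×0.93053×0.99797 = -0.088239 + 0.916699 = 0.828460.
Q̄ = (S₀/π) × [bracket] = (1361/π) × 0.828460 = 358.91 W/m².
— Configuration B (φ=+9.2°):
Solar longitude: λ_s = 360° × (0 − 80)/365.25 = -78.850°, i.e. -78.850° + 360° = 281.150°.
sin δ = sin 23.44° × sin 281.150° = -0.39028, so δ = -22.972°.
cos H₀ = −tan(+9.2°) tan(-22.972°) = 0.0687, H₀ = 1.5021 rad.
Bracket: H₀ sin φ sin δ + cos φ cos δ sin H₀ = 1.5021×0.15988×-0.39028 + 0.98714×0.92070×0.99764 = -0.093728 + 0.906715 = 0.812987.
Q̄ = (S₀/π) × [bracket] = (1361/π) × 0.812987 = 352.20 W/m².
Ratio Q̄_A / Q̄_B = 358.91 / 352.20 = 1.019.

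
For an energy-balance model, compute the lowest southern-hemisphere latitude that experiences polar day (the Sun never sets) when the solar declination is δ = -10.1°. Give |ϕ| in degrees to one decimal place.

|ϕ| = 79.9°

Polar day requires cos h₀ = −tan ϕ tan δ ≤ −1, i.e. tan ϕ tan δ ≥ 1.
The boundary is |tan ϕ| · |tan δ| = 1, so |ϕ| = 90° − |δ| = 90° − 10.1° = 79.9° in the southern hemisphere.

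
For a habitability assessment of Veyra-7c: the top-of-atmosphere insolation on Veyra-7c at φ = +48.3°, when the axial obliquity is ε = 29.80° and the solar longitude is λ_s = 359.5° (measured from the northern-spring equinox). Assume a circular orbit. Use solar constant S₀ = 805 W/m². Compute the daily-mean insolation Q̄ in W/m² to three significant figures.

Solar declination: sin δ = sin ε · sin λ_s = sin 29.80° × sin 359.5° = -0.00434, so δ = -0.248°.
cos H₀ = −tan(+48.3°) tan(-0.248°) = 0.0049, H₀ = 1.5659 rad.
Bracket: H₀ sin φ sin δ + cos φ cos δ sin H₀ = 1.5659×0.74664×-0.00434 + 0.66523×0.99999×0.99999 = -0.005074 + 0.665217 = 0.660143.
Q̄ = (S₀/π) × [bracket] = (805/π) × 0.660143 = 169.2 W/m².

Q̄ ≈ 169 W/m²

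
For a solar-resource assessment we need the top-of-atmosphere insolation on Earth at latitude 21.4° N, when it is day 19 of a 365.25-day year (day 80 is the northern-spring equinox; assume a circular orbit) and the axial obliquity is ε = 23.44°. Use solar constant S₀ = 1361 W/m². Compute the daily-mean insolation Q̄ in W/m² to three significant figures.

Solar longitude: λ_s = 360° × (19 − 80)/365.25 = -60.123°, i.e. -60.123° + 360° = 299.877°.
sin δ = sin 23.44° × sin 299.877° = -0.34492, so δ = -20.177°.
cos H₀ = −tan(+21.4°) tan(-20.177°) = 0.1440, H₀ = 1.4263 rad.
Bracket: H₀ sin φ sin δ + cos φ cos δ sin H₀ = 1.4263×0.36488×-0.34492 + 0.93106×0.93863×0.98958 = -0.179506 + 0.864815 = 0.685309.
Q̄ = (S₀/π) × [bracket] = (1361/π) × 0.685309 = 296.9 W/m².

Q̄ ≈ 297 W/m²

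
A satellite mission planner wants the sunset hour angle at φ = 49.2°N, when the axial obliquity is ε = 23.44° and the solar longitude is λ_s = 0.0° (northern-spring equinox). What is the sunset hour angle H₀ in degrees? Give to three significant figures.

H₀ = 90.0°

Solar declination: sin δ = sin ε · sin λ_s = sin 23.44° × sin 0.0° = 0.00000, so δ = +0.000°.
cos H₀ = −tan φ · tan δ = −tan(+49.2°) × tan(+0.000°) = -0.0000, so H₀ = 1.5708 rad = 90.00°.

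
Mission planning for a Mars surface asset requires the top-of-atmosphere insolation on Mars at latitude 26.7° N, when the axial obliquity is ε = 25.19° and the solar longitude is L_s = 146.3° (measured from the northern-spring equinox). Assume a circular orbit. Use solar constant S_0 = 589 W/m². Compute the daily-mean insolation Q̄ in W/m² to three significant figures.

Solar declination: sin δ = sin ε · sin L_s = sin 25.19° × sin 146.3° = 0.23615, so δ = +13.660°.
cos h₀ = −tan(+26.7°) tan(+13.660°) = -0.1222, h₀ = 1.6933 rad.
Bracket: h₀ sin ϕ sin δ + cos ϕ cos δ sin h₀ = 1.6933×0.44932×0.23615 + 0.89337×0.97172×0.99250 = 0.179671 + 0.861595 = 1.041266.
Q̄ = (S_0/π) × [bracket] = (589/π) × 1.041266 = 195.2 W/m².

Q̄ ≈ 195 W/m²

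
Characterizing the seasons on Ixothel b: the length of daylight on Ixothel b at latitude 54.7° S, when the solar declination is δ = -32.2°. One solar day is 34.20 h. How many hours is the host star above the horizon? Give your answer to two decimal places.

29.03 h

cos h₀ = −tan ϕ · tan δ = −tan(-54.7°) × tan(-32.200°) = -0.8894, so h₀ = 2.6668 rad = 152.80°.
Daylight = 2h₀/(2π) × 34.20 h = (2.6668/π) × 34.20 = 29.03 h.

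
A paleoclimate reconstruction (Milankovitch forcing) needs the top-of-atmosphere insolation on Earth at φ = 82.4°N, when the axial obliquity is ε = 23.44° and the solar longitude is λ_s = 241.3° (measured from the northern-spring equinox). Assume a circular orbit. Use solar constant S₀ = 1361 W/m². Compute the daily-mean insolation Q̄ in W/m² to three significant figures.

Q̄ ≈ 0.00 W/m²

Solar declination: sin δ = sin ε · sin λ_s = sin 23.44° × sin 241.3° = -0.34892, so δ = -20.421°.
cos H₀ = −tan(+82.4°) tan(-20.421°) = 2.7904 ≥ 1 ⇒ polar night, H₀ = 0 and Q̄ = 0.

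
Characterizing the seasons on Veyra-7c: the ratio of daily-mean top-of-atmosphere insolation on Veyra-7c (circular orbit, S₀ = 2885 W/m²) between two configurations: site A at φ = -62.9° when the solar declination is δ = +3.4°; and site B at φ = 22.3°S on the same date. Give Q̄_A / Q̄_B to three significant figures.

— Configuration A (φ=-62.9°):
cos H₀ = −tan(-62.9°) tan(+3.400°) = 0.1161, H₀ = 1.4544 rad.
Bracket: H₀ sin φ sin δ + cos φ cos δ sin H₀ = 1.4544×-0.89021×0.05931 + 0.45554×0.99824×0.99324 = -0.076790 + 0.451664 = 0.374874.
Q̄ = (S₀/π) × [bracket] = (2885/π) × 0.374874 = 344.26 W/m².
— Configuration B (φ=-22.3°):
cos H₀ = −tan(-22.3°) tan(+3.400°) = 0.0244, H₀ = 1.5464 rad.
Bracket: H₀ sin φ sin δ + cos φ cos δ sin H₀ = 1.5464×-0.37946×0.05931 + 0.92521×0.99824×0.99970 = -0.034803 + 0.923305 = 0.888502.
Q̄ = (S₀/π) × [bracket] = (2885/π) × 0.888502 = 815.93 W/m².
Ratio Q̄_A / Q̄_B = 344.26 / 815.93 = 0.4219.

Q̄_A / Q̄_B ≈ 0.422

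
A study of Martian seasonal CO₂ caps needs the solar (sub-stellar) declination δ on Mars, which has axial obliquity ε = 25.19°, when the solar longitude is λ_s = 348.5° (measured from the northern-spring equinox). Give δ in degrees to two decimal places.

δ = -4.87°

sin δ = sin ε · sin λ_s = sin 25.19° × sin 348.5° = -0.084855.
δ = arcsin(-0.084855) = -4.87°.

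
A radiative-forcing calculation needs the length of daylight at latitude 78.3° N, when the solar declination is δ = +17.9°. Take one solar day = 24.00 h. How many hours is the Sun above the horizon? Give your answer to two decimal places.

24.00 h

Sunrise equation: cos H₀ = −tan φ · tan δ = -1.5597 ≤ −1, so the Sun never sets (polar day) and H₀ = π.
Daylight = 2H₀/(2π) × 24.00 h = (3.1416/π) × 24.00 = 24.00 h.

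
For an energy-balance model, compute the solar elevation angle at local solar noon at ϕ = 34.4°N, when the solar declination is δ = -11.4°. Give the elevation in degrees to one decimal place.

At local noon the hour angle is zero, so the zenith angle equals |ϕ − δ| = |+34.4° − (-11.400°)| = 45.800°.
Elevation = 90° − 45.800° = 44.2°.

44.2°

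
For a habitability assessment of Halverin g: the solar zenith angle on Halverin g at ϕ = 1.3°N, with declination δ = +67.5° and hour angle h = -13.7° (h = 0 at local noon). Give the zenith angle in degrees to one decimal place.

cos θ_z = sin ϕ sin δ + cos ϕ cos δ cos h = 0.020960 + 0.371700 = 0.392660.
θ_z = arccos(0.392660) = 66.9°.

θ_z = 66.9°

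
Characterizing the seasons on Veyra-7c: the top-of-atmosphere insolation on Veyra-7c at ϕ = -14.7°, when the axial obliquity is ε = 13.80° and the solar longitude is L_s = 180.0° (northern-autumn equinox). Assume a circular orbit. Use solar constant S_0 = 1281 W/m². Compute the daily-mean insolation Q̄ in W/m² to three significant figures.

Solar declination: sin δ = sin ε · sin L_s = sin 13.80° × sin 180.0° = 0.00000, so δ = +0.000°.
cos h₀ = −tan(-14.7°) tan(+0.000°) = 0.0000, h₀ = 1.5708 rad.
Bracket: h₀ sin ϕ sin δ + cos ϕ cos δ sin h₀ = 1.5708×-0.25376×0.00000 + 0.96727×1.00000×1.00000 = -0.000000 + 0.967270 = 0.967270.
Q̄ = (S_0/π) × [bracket] = (1281/π) × 0.967270 = 394.4 W/m².

Q̄ ≈ 394 W/m²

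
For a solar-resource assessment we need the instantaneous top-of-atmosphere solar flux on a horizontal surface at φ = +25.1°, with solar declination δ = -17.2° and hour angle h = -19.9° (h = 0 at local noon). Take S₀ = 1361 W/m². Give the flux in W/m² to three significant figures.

cos θ_z = sin φ sin δ + cos φ cos δ cos h = -0.125439 + 0.813415 = 0.687976.
Flux = S₀ · cos θ_z = 1361 × 0.687976 = 936.3 W/m².

936 W/m²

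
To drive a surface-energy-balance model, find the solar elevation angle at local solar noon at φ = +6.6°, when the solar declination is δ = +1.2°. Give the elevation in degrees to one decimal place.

84.6°

At local noon the hour angle is zero, so the zenith angle equals |φ − δ| = |+6.6° − (+1.200°)| = 5.400°.
Elevation = 90° − 5.400° = 84.6°.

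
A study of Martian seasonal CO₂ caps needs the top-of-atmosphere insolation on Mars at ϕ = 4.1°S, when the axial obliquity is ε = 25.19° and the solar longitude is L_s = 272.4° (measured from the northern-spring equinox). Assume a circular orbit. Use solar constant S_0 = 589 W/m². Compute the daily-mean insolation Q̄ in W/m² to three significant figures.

Q̄ ≈ 178 W/m²

Solar declination: sin δ = sin ε · sin L_s = sin 25.19° × sin 272.4° = -0.42525, so δ = -25.166°.
cos h₀ = −tan(-4.1°) tan(-25.166°) = -0.0337, h₀ = 1.6045 rad.
Bracket: h₀ sin ϕ sin δ + cos ϕ cos δ sin h₀ = 1.6045×-0.07150×-0.42525 + 0.99744×0.90508×0.99943 = 0.048785 + 0.902248 = 0.951033.
Q̄ = (S_0/π) × [bracket] = (589/π) × 0.951033 = 178.3 W/m².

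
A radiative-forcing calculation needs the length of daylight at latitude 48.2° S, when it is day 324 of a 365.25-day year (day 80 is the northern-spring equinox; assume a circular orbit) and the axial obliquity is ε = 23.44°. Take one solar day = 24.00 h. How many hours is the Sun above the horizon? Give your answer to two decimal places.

15.25 h

Solar longitude: λ_s = 360° × (324 − 80)/365.25 = 240.493°.
sin δ = sin 23.44° × sin 240.493° = -0.34619, so δ = -20.255°.
cos H₀ = −tan φ · tan δ = −tan(-48.2°) × tan(-20.255°) = -0.4127, so H₀ = 1.9962 rad = 114.38°.
Daylight = 2H₀/(2π) × 24.00 h = (1.9962/π) × 24.00 = 15.25 h.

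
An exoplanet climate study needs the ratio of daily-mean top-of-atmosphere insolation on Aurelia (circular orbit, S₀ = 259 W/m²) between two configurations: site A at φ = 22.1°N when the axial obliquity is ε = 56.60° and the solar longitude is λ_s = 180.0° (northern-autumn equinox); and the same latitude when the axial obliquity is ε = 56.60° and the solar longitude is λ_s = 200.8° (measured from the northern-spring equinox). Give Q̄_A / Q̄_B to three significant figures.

Q̄_A / Q̄_B ≈ 1.29

— Configuration A (φ=+22.1°):
Solar declination: sin δ = sin ε · sin λ_s = sin 56.60° × sin 180.0° = 0.00000, so δ = +0.000°.
cos H₀ = −tan(+22.1°) tan(+0.000°) = -0.0000, H₀ = 1.5708 rad.
Bracket: H₀ sin φ sin δ + cos φ cos δ sin H₀ = 1.5708×0.37622×0.00000 + 0.92653×1.00000×1.00000 = 0.000000 + 0.926530 = 0.926530.
Q̄ = (S₀/π) × [bracket] = (259/π) × 0.926530 = 76.385 W/m².
— Configuration B (φ=+22.1°):
Solar declination: sin δ = sin ε · sin λ_s = sin 56.60° × sin 200.8° = -0.29646, so δ = -17.245°.
cos H₀ = −tan(+22.1°) tan(-17.245°) = 0.1260, H₀ = 1.4444 rad.
Bracket: H₀ sin φ sin δ + cos φ cos δ sin H₀ = 1.4444×0.37622×-0.29646 + 0.92653×0.95505×0.99202 = -0.161100 + 0.877821 = 0.716721.
Q̄ = (S₀/π) × [bracket] = (259/π) × 0.716721 = 59.088 W/m².
Ratio Q̄_A / Q̄_B = 76.385 / 59.088 = 1.293.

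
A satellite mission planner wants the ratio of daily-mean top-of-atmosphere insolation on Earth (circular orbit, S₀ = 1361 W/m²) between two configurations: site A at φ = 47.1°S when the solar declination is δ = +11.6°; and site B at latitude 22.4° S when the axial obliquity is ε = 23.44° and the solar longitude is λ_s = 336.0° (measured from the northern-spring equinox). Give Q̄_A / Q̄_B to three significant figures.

Q̄_A / Q̄_B ≈ 0.447

— Configuration A (φ=-47.1°):
cos H₀ = −tan(-47.1°) tan(+11.600°) = 0.2209, H₀ = 1.3481 rad.
Bracket: H₀ sin φ sin δ + cos φ cos δ sin H₀ = 1.3481×-0.73254×0.20108 + 0.68072×0.97958×0.97530 = -0.198574 + 0.650349 = 0.451775.
Q̄ = (S₀/π) × [bracket] = (1361/π) × 0.451775 = 195.72 W/m².
— Configuration B (φ=-22.4°):
Solar declination: sin δ = sin ε · sin λ_s = sin 23.44° × sin 336.0° = -0.16180, so δ = -9.311°.
cos H₀ = −tan(-22.4°) tan(-9.311°) = -0.0676, H₀ = 1.6384 rad.
Bracket: H₀ sin φ sin δ + cos φ cos δ sin H₀ = 1.6384×-0.38107×-0.16180 + 0.92455×0.98682×0.99771 = 0.101019 + 0.910275 = 1.011294.
Q̄ = (S₀/π) × [bracket] = (1361/π) × 1.011294 = 438.11 W/m².
Ratio Q̄_A / Q̄_B = 195.72 / 438.11 = 0.4467.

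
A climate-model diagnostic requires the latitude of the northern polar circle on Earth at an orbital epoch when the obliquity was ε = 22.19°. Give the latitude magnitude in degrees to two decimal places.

The polar circle is the lowest latitude that experiences at least one full rotation of continuous daylight at the northern-summer solstice; it lies at |φ| = 90° − ε = 90° − 22.19° = 67.81°.

67.81°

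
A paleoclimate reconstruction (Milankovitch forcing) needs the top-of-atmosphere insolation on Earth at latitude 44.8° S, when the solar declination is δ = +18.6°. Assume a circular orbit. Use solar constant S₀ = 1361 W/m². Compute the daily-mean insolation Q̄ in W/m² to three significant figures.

cos H₀ = −tan(-44.8°) tan(+18.600°) = 0.3342, H₀ = 1.2300 rad.
Bracket: H₀ sin φ sin δ + cos φ cos δ sin H₀ = 1.2300×-0.70463×0.31896 + 0.70957×0.94777×0.94250 = -0.276441 + 0.633840 = 0.357399.
Q̄ = (S₀/π) × [bracket] = (1361/π) × 0.357399 = 154.8 W/m².

Q̄ ≈ 155 W/m²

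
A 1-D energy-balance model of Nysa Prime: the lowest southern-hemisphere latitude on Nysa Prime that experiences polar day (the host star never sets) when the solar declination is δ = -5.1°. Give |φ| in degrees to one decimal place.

|φ| = 84.9°

Polar day requires cos H₀ = −tan φ tan δ ≤ −1, i.e. tan φ tan δ ≥ 1.
The boundary is |tan φ| · |tan δ| = 1, so |φ| = 90° − |δ| = 90° − 5.1° = 84.9° in the southern hemisphere.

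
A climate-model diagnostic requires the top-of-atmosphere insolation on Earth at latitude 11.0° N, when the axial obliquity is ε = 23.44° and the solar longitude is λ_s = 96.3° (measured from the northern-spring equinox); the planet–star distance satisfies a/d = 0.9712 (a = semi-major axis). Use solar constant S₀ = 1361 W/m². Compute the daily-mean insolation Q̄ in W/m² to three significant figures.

Solar declination: sin δ = sin ε · sin λ_s = sin 23.44° × sin 96.3° = 0.39539, so δ = +23.290°.
cos H₀ = −tan(+11.0°) tan(+23.290°) = -0.0837, H₀ = 1.6546 rad.
Bracket: H₀ sin φ sin δ + cos φ cos δ sin H₀ = 1.6546×0.19081×0.39539 + 0.98163×0.91851×0.99649 = 0.124830 + 0.898472 = 1.023302.
Inverse-square distance factor (a/d)² = 0.9712² = 0.943229.
Q̄ = (S₀/π) × 0.943229 × [bracket] = (1361/π) × 0.943229 × 1.023302 = 418.1 W/m².

Q̄ ≈ 418 W/m²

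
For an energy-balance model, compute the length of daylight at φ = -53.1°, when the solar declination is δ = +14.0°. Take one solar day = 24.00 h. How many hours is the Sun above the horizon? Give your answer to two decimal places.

9.41 h

cos H₀ = −tan φ · tan δ = −tan(-53.1°) × tan(+14.000°) = 0.3321, so H₀ = 1.2323 rad = 70.61°.
Daylight = 2H₀/(2π) × 24.00 h = (1.2323/π) × 24.00 = 9.41 h.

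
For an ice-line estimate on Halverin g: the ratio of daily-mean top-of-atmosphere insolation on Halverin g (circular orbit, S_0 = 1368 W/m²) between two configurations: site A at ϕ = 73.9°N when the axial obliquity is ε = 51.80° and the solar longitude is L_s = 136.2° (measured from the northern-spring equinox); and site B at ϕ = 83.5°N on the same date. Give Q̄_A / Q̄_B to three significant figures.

Q̄_A / Q̄_B ≈ 0.967

— Configuration A (ϕ=+73.9°):
Solar declination: sin δ = sin ε · sin L_s = sin 51.80° × sin 136.2° = 0.54393, so δ = +32.951°.
cos h₀ = −tan(+73.9°) tan(+32.951°) = -2.2457 ≤ −1 ⇒ polar day, h₀ = π.
Bracket: h₀ sin ϕ sin δ + cos ϕ cos δ sin h₀ = 3.1416×0.96078×0.54393 + 0.27731×0.83913×0.00000 = 1.641791 + 0.000000 = 1.641791.
Q̄ = (S_0/π) × [bracket] = (1368/π) × 1.641791 = 714.91 W/m².
— Configuration B (ϕ=+83.5°):
cos h₀ = −tan(+83.5°) tan(+32.951°) = -5.6892 ≤ −1 ⇒ polar day, h₀ = π.
Bracket: h₀ sin ϕ sin δ + cos ϕ cos δ sin h₀ = 3.1416×0.99357×0.54393 + 0.11320×0.83913×0.00000 = 1.697823 + 0.000000 = 1.697823.
Q̄ = (S_0/π) × [bracket] = (1368/π) × 1.697823 = 739.31 W/m².
Ratio Q̄_A / Q̄_B = 714.91 / 739.31 = 0.9670.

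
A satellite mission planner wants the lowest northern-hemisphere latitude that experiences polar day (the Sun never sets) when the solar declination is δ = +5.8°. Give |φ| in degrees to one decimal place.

|φ| = 84.2°

Polar day requires cos H₀ = −tan φ tan δ ≤ −1, i.e. tan φ tan δ ≥ 1.
The boundary is |tan φ| · |tan δ| = 1, so |φ| = 90° − |δ| = 90° − 5.8° = 84.2° in the northern hemisphere.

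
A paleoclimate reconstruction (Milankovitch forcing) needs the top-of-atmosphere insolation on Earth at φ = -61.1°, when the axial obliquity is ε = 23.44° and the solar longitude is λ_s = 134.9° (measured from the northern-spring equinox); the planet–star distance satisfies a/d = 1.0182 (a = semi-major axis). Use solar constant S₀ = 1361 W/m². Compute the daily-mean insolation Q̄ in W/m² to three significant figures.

Solar declination: sin δ = sin ε · sin λ_s = sin 23.44° × sin 134.9° = 0.28177, so δ = +16.366°.
cos H₀ = −tan(-61.1°) tan(+16.366°) = 0.5320, H₀ = 1.0099 rad.
Bracket: H₀ sin φ sin δ + cos φ cos δ sin H₀ = 1.0099×-0.87546×0.28177 + 0.48328×0.95948×0.84676 = -0.249120 + 0.392640 = 0.143520.
Inverse-square distance factor (a/d)² = 1.0182² = 1.036731.
Q̄ = (S₀/π) × 1.036731 × [bracket] = (1361/π) × 1.036731 × 0.143520 = 64.46 W/m².

Q̄ ≈ 64.5 W/m²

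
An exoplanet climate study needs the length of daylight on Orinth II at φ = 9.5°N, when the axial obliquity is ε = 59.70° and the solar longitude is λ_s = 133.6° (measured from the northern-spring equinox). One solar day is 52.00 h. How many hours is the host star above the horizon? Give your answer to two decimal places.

28.23 h

Solar declination: sin δ = sin ε · sin λ_s = sin 59.70° × sin 133.6° = 0.62525, so δ = +38.700°.
cos H₀ = −tan φ · tan δ = −tan(+9.5°) × tan(+38.700°) = -0.1341, so H₀ = 1.7053 rad = 97.70°.
Daylight = 2H₀/(2π) × 52.00 h = (1.7053/π) × 52.00 = 28.23 h.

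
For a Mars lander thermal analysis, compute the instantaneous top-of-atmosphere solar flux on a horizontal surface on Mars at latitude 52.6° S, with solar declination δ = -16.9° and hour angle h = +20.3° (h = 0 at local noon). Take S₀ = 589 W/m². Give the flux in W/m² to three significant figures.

cos θ_z = sin φ sin δ + cos φ cos δ cos h = 0.230938 + 0.545050 = 0.775988.
Flux = S₀ · cos θ_z = 589 × 0.775988 = 457.1 W/m².

457 W/m²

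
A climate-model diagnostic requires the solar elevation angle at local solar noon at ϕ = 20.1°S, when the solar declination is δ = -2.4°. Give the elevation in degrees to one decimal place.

At local noon the hour angle is zero, so the zenith angle equals |ϕ − δ| = |-20.1° − (-2.400°)| = 17.700°.
Elevation = 90° − 17.700° = 72.3°.

72.3°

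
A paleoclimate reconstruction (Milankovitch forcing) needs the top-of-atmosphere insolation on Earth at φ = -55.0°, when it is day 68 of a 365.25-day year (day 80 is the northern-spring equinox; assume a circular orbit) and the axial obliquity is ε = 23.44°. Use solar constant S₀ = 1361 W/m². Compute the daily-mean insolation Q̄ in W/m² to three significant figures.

Q̄ ≈ 295 W/m²

Solar longitude: λ_s = 360° × (68 − 80)/365.25 = -11.828°, i.e. -11.828° + 360° = 348.172°.
sin δ = sin 23.44° × sin 348.172° = -0.08153, so δ = -4.677°.
cos H₀ = −tan(-55.0°) tan(-4.677°) = -0.1168, H₀ = 1.6879 rad.
Bracket: H₀ sin φ sin δ + cos φ cos δ sin H₀ = 1.6879×-0.81915×-0.08153 + 0.57358×0.99667×0.99315 = 0.112727 + 0.567754 = 0.680481.
Q̄ = (S₀/π) × [bracket] = (1361/π) × 0.680481 = 294.8 W/m².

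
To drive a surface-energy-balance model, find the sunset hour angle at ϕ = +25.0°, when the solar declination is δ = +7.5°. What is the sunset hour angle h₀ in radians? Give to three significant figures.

cos h₀ = −tan ϕ · tan δ = −tan(+25.0°) × tan(+7.500°) = -0.0614, so h₀ = 1.6322 rad = 93.52°.

h₀ = 1.63 rad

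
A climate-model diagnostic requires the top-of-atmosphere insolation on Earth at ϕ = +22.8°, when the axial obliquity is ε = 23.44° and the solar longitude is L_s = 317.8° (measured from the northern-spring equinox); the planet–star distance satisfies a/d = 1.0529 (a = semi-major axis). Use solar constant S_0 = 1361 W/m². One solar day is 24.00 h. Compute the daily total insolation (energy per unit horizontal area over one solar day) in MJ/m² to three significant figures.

Solar declination: sin δ = sin ε · sin L_s = sin 23.44° × sin 317.8° = -0.26720, so δ = -15.498°.
cos h₀ = −tan(+22.8°) tan(-15.498°) = 0.1166, h₀ = 1.4540 rad.
Bracket: h₀ sin ϕ sin δ + cos ϕ cos δ sin h₀ = 1.4540×0.38752×-0.26720 + 0.92186×0.96364×0.99318 = -0.150555 + 0.882283 = 0.731728.
Inverse-square distance factor (a/d)² = 1.0529² = 1.108598.
Q̄ = (S_0/π) × 1.108598 × [bracket] = (1361/π) × 1.108598 × 0.731728 = 351.42 W/m².
Daily total = Q̄ × 24.00 h × 3600 s/h = 351.42 × 24.00 × 3600 / 10⁶ = 30.36 MJ/m².

30.4 MJ/m²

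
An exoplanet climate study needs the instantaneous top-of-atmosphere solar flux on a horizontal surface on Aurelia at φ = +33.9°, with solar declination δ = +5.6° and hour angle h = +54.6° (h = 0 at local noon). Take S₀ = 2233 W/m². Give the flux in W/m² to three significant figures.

1.19e+03 W/m²

cos θ_z = sin φ sin δ + cos φ cos δ cos h = 0.054426 + 0.478516 = 0.532942.
Flux = S₀ · cos θ_z = 2233 × 0.532942 = 1190 W/m².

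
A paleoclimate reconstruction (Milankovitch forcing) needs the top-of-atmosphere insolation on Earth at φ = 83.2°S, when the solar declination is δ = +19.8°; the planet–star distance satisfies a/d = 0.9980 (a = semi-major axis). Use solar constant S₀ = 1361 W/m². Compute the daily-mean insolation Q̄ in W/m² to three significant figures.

cos H₀ = −tan(-83.2°) tan(+19.800°) = 3.0192 ≥ 1 ⇒ polar night, H₀ = 0 and Q̄ = 0.
Inverse-square distance factor (a/d)² = 0.9980² = 0.996004.

Q̄ ≈ 0.00 W/m²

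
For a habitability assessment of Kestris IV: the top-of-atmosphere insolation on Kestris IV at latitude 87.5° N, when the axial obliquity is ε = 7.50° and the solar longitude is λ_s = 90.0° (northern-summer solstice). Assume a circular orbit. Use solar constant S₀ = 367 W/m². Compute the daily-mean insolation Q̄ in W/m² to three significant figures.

Q̄ ≈ 47.9 W/m²

Solar declination: sin δ = sin ε · sin λ_s = sin 7.50° × sin 90.0° = 0.13053, so δ = +7.500°.
cos H₀ = −tan(+87.5°) tan(+7.500°) = -3.0153 ≤ −1 ⇒ polar day, H₀ = π.
Bracket: H₀ sin φ sin δ + cos φ cos δ sin H₀ = 3.1416×0.99905×0.13053 + 0.04362×0.99144×0.00000 = 0.409683 + 0.000000 = 0.409683.
Q̄ = (S₀/π) × [bracket] = (367/π) × 0.409683 = 47.86 W/m².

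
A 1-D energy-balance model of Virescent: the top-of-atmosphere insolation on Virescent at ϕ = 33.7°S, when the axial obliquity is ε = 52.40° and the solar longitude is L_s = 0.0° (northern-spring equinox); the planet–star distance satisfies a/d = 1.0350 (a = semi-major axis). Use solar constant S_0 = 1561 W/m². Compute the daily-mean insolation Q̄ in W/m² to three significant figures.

Q̄ ≈ 443 W/m²

Solar declination: sin δ = sin ε · sin L_s = sin 52.40° × sin 0.0° = 0.00000, so δ = +0.000°.
cos h₀ = −tan(-33.7°) tan(+0.000°) = 0.0000, h₀ = 1.5708 rad.
Bracket: h₀ sin ϕ sin δ + cos ϕ cos δ sin h₀ = 1.5708×-0.55484×0.00000 + 0.83195×1.00000×1.00000 = -0.000000 + 0.831950 = 0.831950.
Inverse-square distance factor (a/d)² = 1.0350² = 1.071225.
Q̄ = (S_0/π) × 1.071225 × [bracket] = (1561/π) × 1.071225 × 0.831950 = 442.8 W/m².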